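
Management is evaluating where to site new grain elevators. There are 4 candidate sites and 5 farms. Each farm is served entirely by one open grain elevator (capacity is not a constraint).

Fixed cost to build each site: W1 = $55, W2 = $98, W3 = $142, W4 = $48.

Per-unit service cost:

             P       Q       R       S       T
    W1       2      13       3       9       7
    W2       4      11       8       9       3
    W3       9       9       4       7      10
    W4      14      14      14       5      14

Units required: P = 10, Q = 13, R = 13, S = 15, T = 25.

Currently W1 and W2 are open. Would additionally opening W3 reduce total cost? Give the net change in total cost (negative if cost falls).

No — net change +86 (cost rises by 86).

Current service cost with {W1, W2}: 412.
Adding W3: each farm re-picks its cheapest; new service cost 356, saving 56.
Extra fixed cost: 142. Net change = 142 − 56 = 86.
(Totals: 565 → 651.)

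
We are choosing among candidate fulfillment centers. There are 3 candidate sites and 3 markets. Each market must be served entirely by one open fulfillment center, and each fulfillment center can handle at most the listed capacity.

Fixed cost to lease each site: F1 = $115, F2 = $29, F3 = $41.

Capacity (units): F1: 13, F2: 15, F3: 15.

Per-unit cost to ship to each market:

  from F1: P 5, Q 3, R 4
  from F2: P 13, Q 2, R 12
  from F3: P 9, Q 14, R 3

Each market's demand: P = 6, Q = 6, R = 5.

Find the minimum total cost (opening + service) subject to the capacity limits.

Minimum total cost: 151

Open {F2, F3}: P→F3 9·6=54, Q→F2 2·6=12, R→F3 3·5=15.
Loads: F2 carries 6/15, F3 carries 11/15. Service 81; fixed 70; total 151.
Next best feasible plan costs 175.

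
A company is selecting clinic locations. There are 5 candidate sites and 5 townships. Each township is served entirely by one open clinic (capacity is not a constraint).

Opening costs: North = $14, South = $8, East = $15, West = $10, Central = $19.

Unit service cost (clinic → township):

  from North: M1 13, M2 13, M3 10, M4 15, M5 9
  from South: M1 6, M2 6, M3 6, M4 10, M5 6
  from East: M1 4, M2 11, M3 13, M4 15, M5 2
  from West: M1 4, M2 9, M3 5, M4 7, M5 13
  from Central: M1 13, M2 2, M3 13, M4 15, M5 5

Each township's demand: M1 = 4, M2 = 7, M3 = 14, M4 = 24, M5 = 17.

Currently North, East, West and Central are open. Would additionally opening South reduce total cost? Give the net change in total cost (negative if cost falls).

Current service cost with {North, East, West, Central}: 302.
Adding South: each township re-picks its cheapest; new service cost 302, saving 0.
Extra fixed cost: 8. Net change = 8 − 0 = 8.
(Totals: 360 → 368.)

No — net change +8 (cost rises by 8).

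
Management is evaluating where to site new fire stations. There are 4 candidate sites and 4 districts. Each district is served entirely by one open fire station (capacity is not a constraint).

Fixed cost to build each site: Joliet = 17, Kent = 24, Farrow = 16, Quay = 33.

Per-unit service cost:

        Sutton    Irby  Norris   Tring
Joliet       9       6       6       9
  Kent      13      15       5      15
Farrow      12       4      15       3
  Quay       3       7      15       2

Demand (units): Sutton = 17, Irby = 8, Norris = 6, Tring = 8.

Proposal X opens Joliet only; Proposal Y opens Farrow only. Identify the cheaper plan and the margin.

Proposal X: {Joliet}: Sutton→Joliet 9·17=153, Irby→Joliet 6·8=48, Norris→Joliet 6·6=36, Tring→Joliet 9·8=72. Service 309; fixed 17; total 326.
Proposal Y: {Farrow}: Sutton→Farrow 12·17=204, Irby→Farrow 4·8=32, Norris→Farrow 15·6=90, Tring→Farrow 3·8=24. Service 350; fixed 16; total 366.
Difference: |326 − 366| = 40.

Proposal X is cheaper by 40.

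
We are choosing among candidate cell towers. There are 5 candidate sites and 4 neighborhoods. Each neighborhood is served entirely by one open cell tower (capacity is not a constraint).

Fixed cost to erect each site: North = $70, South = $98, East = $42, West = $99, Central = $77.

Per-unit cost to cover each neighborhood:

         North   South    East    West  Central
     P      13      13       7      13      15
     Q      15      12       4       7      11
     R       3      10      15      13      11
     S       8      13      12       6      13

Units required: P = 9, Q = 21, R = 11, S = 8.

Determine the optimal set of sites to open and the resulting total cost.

For any fixed open set, each neighborhood goes to its cheapest open site; total = fixed + service.
{North, East}: P→East 7·9=63, Q→East 4·21=84, R→North 3·11=33, S→North 8·8=64. Service 244; fixed 112; total 356.
{North, East, Central}: P→East 7·9=63, Q→East 4·21=84, R→North 3·11=33, S→North 8·8=64. Service 244; fixed 189; total 433.
{North, East, West}: service 228 + fixed 211 = 439
{North, South, East, West, Central}: P→East 7·9=63, Q→East 4·21=84, R→North 3·11=33, S→West 6·8=48. Service 228; fixed 386; total 614.
No other subset beats 356.

Open North and East; minimum total cost 356.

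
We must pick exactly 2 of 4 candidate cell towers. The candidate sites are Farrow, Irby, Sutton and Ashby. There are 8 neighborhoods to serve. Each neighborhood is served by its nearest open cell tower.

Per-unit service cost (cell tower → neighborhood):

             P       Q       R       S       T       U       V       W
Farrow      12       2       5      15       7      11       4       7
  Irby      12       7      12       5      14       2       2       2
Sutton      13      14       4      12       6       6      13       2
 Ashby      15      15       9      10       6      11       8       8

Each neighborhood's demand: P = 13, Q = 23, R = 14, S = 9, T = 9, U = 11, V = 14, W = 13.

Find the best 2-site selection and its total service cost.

With exactly 2 open, each neighborhood uses its cheapest among the chosen.
{Farrow, Irby}: P→Farrow 12·13=156, Q→Farrow 2·23=46, R→Farrow 5·14=70, S→Irby 5·9=45, T→Farrow 7·9=63, U→Irby 2·11=22, V→Irby 2·14=28, W→Irby 2·13=26. Service cost 456.
{Irby, Sutton}: service cost 548
{Farrow, Sutton}: service cost 568
Among all 6 size-2 choices, {Farrow, Irby} is lowest.

Choose Farrow and Irby; total service cost 456.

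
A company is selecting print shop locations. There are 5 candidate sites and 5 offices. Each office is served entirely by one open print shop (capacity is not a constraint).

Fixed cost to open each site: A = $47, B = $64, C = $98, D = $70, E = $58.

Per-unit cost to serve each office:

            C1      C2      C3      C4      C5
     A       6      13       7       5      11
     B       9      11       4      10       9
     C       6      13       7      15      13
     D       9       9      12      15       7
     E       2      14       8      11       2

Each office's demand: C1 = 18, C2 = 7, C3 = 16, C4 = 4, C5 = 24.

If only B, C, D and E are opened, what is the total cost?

Each office is assigned to its cheapest site among the open ones.
{B, C, D, E}: C1→E 2·18=36, C2→D 9·7=63, C3→B 4·16=64, C4→B 10·4=40, C5→E 2·24=48. Service 251; fixed 290; total 541.

Total cost: 541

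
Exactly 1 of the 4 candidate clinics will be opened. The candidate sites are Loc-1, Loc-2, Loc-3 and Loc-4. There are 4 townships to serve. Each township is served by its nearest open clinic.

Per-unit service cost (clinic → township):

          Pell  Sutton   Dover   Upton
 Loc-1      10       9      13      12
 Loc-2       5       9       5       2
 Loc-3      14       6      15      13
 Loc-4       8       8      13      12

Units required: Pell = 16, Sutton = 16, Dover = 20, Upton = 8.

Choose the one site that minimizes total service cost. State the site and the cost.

With exactly 1 open, each township uses its cheapest among the chosen.
{Loc-2}: Pell→Loc-2 5·16=80, Sutton→Loc-2 9·16=144, Dover→Loc-2 5·20=100, Upton→Loc-2 2·8=16. Service cost 340.
{Loc-4}: service cost 612
{Loc-1}: service cost 660
Among all 4 size-1 choices, {Loc-2} is lowest.

Choose Loc-2 only; total service cost 340.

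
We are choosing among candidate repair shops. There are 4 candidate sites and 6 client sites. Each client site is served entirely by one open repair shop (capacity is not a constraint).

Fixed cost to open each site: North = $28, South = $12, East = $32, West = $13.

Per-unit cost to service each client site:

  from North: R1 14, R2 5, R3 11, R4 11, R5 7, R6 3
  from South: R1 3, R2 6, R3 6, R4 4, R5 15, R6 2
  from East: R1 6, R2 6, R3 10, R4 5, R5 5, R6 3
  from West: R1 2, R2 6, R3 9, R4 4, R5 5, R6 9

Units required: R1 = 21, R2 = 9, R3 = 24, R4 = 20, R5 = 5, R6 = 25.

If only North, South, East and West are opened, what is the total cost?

Total cost: 471

Each client site is assigned to its cheapest site among the open ones.
{North, South, East, West}: R1→West 2·21=42, R2→North 5·9=45, R3→South 6·24=144, R4→South 4·20=80, R5→East 5·5=25, R6→South 2·25=50. Service 386; fixed 85; total 471.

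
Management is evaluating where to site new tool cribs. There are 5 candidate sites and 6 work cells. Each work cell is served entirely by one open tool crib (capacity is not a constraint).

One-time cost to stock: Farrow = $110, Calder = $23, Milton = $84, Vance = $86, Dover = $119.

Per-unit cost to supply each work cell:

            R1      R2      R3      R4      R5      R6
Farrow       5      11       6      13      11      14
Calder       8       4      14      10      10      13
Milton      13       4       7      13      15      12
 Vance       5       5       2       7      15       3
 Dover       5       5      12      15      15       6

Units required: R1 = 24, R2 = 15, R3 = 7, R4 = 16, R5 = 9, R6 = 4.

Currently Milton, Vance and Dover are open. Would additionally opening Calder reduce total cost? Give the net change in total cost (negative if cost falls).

Yes — net change −22 (cost falls by 22).

Current service cost with {Milton, Vance, Dover}: 453.
Adding Calder: each work cell re-picks its cheapest; new service cost 408, saving 45.
Extra fixed cost: 23. Net change = 23 − 45 = -22.
(Totals: 742 → 720.)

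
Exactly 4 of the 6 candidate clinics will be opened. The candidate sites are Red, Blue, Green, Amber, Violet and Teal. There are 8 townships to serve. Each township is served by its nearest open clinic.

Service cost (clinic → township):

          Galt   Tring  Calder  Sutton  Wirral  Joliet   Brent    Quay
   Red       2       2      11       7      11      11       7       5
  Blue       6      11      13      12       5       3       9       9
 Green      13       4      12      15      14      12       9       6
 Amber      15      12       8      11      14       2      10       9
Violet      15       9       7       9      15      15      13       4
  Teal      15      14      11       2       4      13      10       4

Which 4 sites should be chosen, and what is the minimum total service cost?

Choose Red, Amber, Violet and Teal; total service cost 30.

With exactly 4 open, each township uses its cheapest among the chosen.
{Red, Amber, Violet, Teal}: Galt→Red 2, Tring→Red 2, Calder→Violet 7, Sutton→Teal 2, Wirral→Teal 4, Joliet→Amber 2, Brent→Red 7, Quay→Violet 4. Service cost 30.
{Red, Blue, Amber, Teal}: service cost 31
{Red, Blue, Violet, Teal}: service cost 31
Among all 15 size-4 choices, {Red, Amber, Violet, Teal} is lowest.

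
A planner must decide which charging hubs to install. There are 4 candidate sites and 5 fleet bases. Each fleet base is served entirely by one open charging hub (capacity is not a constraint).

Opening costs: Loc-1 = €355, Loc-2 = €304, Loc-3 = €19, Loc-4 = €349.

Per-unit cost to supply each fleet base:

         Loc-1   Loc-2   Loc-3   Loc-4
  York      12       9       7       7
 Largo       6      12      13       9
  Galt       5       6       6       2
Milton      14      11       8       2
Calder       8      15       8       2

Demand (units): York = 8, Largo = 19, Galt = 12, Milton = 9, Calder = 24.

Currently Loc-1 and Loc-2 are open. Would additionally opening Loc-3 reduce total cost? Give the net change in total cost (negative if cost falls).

Yes — net change −24 (cost falls by 24).

Current service cost with {Loc-1, Loc-2}: 537.
Adding Loc-3: each fleet base re-picks its cheapest; new service cost 494, saving 43.
Extra fixed cost: 19. Net change = 19 − 43 = -24.
(Totals: 1196 → 1172.)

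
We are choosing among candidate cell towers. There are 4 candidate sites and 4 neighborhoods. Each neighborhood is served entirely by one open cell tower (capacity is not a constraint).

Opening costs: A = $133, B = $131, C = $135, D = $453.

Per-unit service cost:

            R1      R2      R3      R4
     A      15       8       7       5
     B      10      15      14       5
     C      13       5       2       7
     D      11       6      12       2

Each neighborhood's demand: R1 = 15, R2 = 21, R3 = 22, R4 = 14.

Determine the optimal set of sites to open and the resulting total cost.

For any fixed open set, each neighborhood goes to its cheapest open site; total = fixed + service.
{C}: R1→C 13·15=195, R2→C 5·21=105, R3→C 2·22=44, R4→C 7·14=98. Service 442; fixed 135; total 577.
{B, C}: service 369 + fixed 266 = 635
{A, C}: service 414 + fixed 268 = 682
{A, B, C, D}: service 327 + fixed 852 = 1179
(All 15 nonempty subsets were checked; C only is lowest.)

Open C only; minimum total cost 577.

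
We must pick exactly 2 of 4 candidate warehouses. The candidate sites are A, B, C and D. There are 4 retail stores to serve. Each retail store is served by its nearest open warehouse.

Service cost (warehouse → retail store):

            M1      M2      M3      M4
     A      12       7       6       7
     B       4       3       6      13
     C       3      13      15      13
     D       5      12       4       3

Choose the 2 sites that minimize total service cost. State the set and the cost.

With exactly 2 open, each retail store uses its cheapest among the chosen.
{B, D}: M1→B 4, M2→B 3, M3→D 4, M4→D 3. Service cost 14.
{A, D}: service cost 19
{A, B}: service cost 20
Among all 6 size-2 choices, {B, D} is lowest.

Choose B and D; total service cost 14.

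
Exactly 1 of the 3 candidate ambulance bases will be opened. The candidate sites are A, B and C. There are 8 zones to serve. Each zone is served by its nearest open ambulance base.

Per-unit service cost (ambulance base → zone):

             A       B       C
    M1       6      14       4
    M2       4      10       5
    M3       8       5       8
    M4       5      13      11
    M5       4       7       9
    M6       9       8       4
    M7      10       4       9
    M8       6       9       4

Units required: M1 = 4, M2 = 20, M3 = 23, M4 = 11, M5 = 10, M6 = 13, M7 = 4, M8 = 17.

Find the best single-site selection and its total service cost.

With exactly 1 open, each zone uses its cheapest among the chosen.
{A}: M1→A 6·4=24, M2→A 4·20=80, M3→A 8·23=184, M4→A 5·11=55, M5→A 4·10=40, M6→A 9·13=117, M7→A 10·4=40, M8→A 6·17=102. Service cost 642.
{C}: service cost 667
{B}: service cost 857
Among all 3 size-1 choices, {A} is lowest.

Choose A only; total service cost 642.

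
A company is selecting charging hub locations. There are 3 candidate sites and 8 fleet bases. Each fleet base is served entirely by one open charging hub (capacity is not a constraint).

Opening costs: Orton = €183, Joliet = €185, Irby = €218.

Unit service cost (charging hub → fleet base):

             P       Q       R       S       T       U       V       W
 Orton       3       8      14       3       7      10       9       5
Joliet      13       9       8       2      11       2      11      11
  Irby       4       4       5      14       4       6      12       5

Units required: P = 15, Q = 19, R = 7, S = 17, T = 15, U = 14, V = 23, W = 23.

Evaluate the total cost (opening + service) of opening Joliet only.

Total cost: 1340

Each fleet base is assigned to its cheapest site among the open ones.
{Joliet}: P→Joliet 13·15=195, Q→Joliet 9·19=171, R→Joliet 8·7=56, S→Joliet 2·17=34, T→Joliet 11·15=165, U→Joliet 2·14=28, V→Joliet 11·23=253, W→Joliet 11·23=253. Service 1155; fixed 185; total 1340.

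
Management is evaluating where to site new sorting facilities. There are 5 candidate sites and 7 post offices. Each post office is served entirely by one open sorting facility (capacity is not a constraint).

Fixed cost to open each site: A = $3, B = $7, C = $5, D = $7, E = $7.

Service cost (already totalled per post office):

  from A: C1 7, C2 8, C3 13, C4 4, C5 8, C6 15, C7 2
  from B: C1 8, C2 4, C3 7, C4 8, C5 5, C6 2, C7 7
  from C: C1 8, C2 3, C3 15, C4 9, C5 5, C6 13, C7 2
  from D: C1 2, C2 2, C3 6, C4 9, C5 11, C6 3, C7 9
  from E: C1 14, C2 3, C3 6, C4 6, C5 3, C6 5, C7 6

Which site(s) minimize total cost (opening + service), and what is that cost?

Open A and D; minimum total cost 37.

For any fixed open set, each post office goes to its cheapest open site; total = fixed + service.
{A, D}: C1→D 2, C2→D 2, C3→D 6, C4→A 4, C5→A 8, C6→D 3, C7→A 2. Service 27; fixed 10; total 37.
{A, C, D}: service 24 + fixed 15 = 39
{A, D, E}: service 22 + fixed 17 = 39
{A, B, C, D, E}: service 21 + fixed 29 = 50
No other subset beats 37.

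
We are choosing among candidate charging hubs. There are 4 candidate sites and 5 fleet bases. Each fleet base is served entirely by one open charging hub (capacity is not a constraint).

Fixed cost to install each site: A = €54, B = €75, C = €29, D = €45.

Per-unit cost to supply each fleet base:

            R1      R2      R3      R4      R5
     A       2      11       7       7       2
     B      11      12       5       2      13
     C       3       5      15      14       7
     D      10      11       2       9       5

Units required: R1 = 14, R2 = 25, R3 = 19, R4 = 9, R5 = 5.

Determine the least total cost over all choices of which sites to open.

Minimum total cost: 385

For any fixed open set, each fleet base goes to its cheapest open site; total = fixed + service.
{C, D}: R1→C 3·14=42, R2→C 5·25=125, R3→D 2·19=38, R4→D 9·9=81, R5→D 5·5=25. Service 311; fixed 74; total 385.
{A, C, D}: service 264 + fixed 128 = 392
{B, C, D}: service 248 + fixed 149 = 397
{A, B, C, D}: R1→A 2·14=28, R2→C 5·25=125, R3→D 2·19=38, R4→B 2·9=18, R5→A 2·5=10. Service 219; fixed 203; total 422.
No other subset beats 385.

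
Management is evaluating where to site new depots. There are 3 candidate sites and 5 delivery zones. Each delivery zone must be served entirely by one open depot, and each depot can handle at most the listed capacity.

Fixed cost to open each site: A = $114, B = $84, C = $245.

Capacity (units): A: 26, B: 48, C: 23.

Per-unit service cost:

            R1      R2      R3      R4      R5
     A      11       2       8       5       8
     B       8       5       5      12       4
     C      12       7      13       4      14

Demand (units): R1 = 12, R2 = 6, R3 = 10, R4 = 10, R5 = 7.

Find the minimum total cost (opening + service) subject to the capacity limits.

Open {B}: R1→B 8·12=96, R2→B 5·6=30, R3→B 5·10=50, R4→B 12·10=120, R5→B 4·7=28.
Loads: B carries 45/48. Service 324; fixed 84; total 408.
Next best feasible plan costs 434.

Minimum total cost: 408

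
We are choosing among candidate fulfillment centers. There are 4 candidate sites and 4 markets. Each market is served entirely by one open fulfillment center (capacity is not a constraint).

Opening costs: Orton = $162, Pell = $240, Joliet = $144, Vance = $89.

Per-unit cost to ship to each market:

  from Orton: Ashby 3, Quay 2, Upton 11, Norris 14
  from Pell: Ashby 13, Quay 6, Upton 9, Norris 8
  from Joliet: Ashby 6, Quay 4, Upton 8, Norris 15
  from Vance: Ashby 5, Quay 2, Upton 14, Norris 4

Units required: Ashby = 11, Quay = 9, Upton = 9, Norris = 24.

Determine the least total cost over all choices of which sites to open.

For any fixed open set, each market goes to its cheapest open site; total = fixed + service.
{Vance}: Ashby→Vance 5·11=55, Quay→Vance 2·9=18, Upton→Vance 14·9=126, Norris→Vance 4·24=96. Service 295; fixed 89; total 384.
{Joliet, Vance}: Ashby→Vance 5·11=55, Quay→Vance 2·9=18, Upton→Joliet 8·9=72, Norris→Vance 4·24=96. Service 241; fixed 233; total 474.
{Orton, Vance}: service 246 + fixed 251 = 497
{Orton, Pell, Joliet, Vance}: service 219 + fixed 635 = 854
No other subset beats 384.

Minimum total cost: 384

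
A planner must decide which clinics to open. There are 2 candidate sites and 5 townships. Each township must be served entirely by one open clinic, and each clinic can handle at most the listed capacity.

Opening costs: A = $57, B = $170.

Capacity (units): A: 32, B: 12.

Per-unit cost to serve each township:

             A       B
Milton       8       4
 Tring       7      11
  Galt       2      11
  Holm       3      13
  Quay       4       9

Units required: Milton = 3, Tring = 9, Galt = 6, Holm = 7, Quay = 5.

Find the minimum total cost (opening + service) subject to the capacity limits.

Open {A}: Milton→A 8·3=24, Tring→A 7·9=63, Galt→A 2·6=12, Holm→A 3·7=21, Quay→A 4·5=20.
Loads: A carries 30/32. Service 140; fixed 57; total 197.
Next best feasible plan costs 355.

Minimum total cost: 197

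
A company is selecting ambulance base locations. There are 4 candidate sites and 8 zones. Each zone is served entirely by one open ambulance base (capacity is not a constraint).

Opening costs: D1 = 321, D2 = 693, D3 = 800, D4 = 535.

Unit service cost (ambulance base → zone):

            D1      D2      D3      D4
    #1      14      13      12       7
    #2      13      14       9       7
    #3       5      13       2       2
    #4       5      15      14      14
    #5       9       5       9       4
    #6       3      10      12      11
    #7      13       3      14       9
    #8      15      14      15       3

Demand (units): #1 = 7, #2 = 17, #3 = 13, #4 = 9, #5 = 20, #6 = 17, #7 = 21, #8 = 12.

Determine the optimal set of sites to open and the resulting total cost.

For any fixed open set, each zone goes to its cheapest open site; total = fixed + service.
{D4}: #1→D4 7·7=49, #2→D4 7·17=119, #3→D4 2·13=26, #4→D4 14·9=126, #5→D4 4·20=80, #6→D4 11·17=187, #7→D4 9·21=189, #8→D4 3·12=36. Service 812; fixed 535; total 1347.
{D1}: service 1113 + fixed 321 = 1434
{D1, D4}: #1→D4 7·7=49, #2→D4 7·17=119, #3→D4 2·13=26, #4→D1 5·9=45, #5→D4 4·20=80, #6→D1 3·17=51, #7→D4 9·21=189, #8→D4 3·12=36. Service 595; fixed 856; total 1451.
{D1, D2, D3, D4}: service 469 + fixed 2349 = 2818
No other subset beats 1347.

Open D4 only; minimum total cost 1347.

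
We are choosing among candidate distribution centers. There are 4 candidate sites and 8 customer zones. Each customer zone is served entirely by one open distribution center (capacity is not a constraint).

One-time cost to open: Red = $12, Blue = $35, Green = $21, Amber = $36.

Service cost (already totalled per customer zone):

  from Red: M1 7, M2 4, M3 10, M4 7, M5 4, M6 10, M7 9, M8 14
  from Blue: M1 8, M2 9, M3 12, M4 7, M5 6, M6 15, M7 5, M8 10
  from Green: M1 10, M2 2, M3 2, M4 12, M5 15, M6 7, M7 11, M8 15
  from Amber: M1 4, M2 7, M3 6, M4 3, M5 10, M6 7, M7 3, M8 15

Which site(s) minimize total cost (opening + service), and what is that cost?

For any fixed open set, each customer zone goes to its cheapest open site; total = fixed + service.
{Red}: M1→Red 7, M2→Red 4, M3→Red 10, M4→Red 7, M5→Red 4, M6→Red 10, M7→Red 9, M8→Red 14. Service 65; fixed 12; total 77.
{Red, Green}: service 52 + fixed 33 = 85
{Amber}: M1→Amber 4, M2→Amber 7, M3→Amber 6, M4→Amber 3, M5→Amber 10, M6→Amber 7, M7→Amber 3, M8→Amber 15. Service 55; fixed 36; total 91.
{Red, Blue, Green, Amber}: service 35 + fixed 104 = 139
No other subset beats 77.

Open Red only; minimum total cost 77.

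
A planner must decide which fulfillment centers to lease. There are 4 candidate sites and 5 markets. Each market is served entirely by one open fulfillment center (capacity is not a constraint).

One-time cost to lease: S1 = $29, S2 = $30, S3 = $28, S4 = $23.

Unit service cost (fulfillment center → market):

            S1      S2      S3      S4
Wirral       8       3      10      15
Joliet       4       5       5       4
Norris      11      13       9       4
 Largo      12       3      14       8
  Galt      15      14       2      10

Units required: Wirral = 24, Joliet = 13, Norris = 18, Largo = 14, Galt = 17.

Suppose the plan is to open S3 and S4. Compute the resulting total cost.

Each market is assigned to its cheapest site among the open ones.
{S3, S4}: Wirral→S3 10·24=240, Joliet→S4 4·13=52, Norris→S4 4·18=72, Largo→S4 8·14=112, Galt→S3 2·17=34. Service 510; fixed 51; total 561.

Total cost: 561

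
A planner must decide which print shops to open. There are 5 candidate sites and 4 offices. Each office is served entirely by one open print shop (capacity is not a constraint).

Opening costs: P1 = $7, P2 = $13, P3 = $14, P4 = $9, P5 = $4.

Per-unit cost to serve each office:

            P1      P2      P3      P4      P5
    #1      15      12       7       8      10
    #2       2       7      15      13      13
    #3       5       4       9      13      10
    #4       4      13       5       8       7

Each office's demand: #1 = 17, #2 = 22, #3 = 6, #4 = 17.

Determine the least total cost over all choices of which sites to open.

For any fixed open set, each office goes to its cheapest open site; total = fixed + service.
{P1, P3}: #1→P3 7·17=119, #2→P1 2·22=44, #3→P1 5·6=30, #4→P1 4·17=68. Service 261; fixed 21; total 282.
{P1, P3, P5}: service 261 + fixed 25 = 286
{P1, P2, P3}: #1→P3 7·17=119, #2→P1 2·22=44, #3→P2 4·6=24, #4→P1 4·17=68. Service 255; fixed 34; total 289.
{P1, P2, P3, P4, P5}: service 255 + fixed 47 = 302
No other subset beats 282.

Minimum total cost: 282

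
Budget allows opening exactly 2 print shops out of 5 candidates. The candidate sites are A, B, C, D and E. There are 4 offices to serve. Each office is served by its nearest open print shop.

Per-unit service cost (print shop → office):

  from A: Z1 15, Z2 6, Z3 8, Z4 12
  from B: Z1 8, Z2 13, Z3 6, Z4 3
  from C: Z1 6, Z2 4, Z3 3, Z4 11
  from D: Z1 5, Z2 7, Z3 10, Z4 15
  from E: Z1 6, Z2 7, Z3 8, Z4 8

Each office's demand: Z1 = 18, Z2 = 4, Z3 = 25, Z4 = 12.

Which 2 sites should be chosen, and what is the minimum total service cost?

Choose B and C; total service cost 235.

With exactly 2 open, each office uses its cheapest among the chosen.
{B, C}: Z1→C 6·18=108, Z2→C 4·4=16, Z3→C 3·25=75, Z4→B 3·12=36. Service cost 235.
{C, E}: service cost 295
{B, D}: service cost 304
Among all 10 size-2 choices, {B, C} is lowest.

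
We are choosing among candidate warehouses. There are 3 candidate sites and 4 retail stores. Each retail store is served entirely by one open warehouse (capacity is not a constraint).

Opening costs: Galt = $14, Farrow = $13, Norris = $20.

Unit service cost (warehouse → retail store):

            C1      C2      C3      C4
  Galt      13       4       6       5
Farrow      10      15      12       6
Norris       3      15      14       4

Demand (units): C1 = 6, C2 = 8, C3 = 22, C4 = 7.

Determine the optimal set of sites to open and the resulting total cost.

Open Galt and Norris; minimum total cost 244.

For any fixed open set, each retail store goes to its cheapest open site; total = fixed + service.
{Galt, Norris}: C1→Norris 3·6=18, C2→Galt 4·8=32, C3→Galt 6·22=132, C4→Norris 4·7=28. Service 210; fixed 34; total 244.
{Galt, Farrow, Norris}: service 210 + fixed 47 = 257
{Galt, Farrow}: C1→Farrow 10·6=60, C2→Galt 4·8=32, C3→Galt 6·22=132, C4→Galt 5·7=35. Service 259; fixed 27; total 286.
{Farrow}: service 486 + fixed 13 = 499
No other subset beats 244.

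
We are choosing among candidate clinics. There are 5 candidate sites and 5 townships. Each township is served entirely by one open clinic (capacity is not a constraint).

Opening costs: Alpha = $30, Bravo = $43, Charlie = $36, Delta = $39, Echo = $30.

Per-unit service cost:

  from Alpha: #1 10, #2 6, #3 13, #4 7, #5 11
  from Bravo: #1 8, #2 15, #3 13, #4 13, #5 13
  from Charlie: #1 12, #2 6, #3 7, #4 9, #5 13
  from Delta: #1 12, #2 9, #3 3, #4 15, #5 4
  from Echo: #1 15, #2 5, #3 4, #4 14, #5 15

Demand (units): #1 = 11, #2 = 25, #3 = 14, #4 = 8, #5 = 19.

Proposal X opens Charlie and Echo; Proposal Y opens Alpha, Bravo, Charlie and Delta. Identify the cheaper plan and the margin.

Proposal Y is cheaper by 138.

Proposal X: {Charlie, Echo}: #1→Charlie 12·11=132, #2→Echo 5·25=125, #3→Echo 4·14=56, #4→Charlie 9·8=72, #5→Charlie 13·19=247. Service 632; fixed 66; total 698.
Proposal Y: {Alpha, Bravo, Charlie, Delta}: #1→Bravo 8·11=88, #2→Alpha 6·25=150, #3→Delta 3·14=42, #4→Alpha 7·8=56, #5→Delta 4·19=76. Service 412; fixed 148; total 560.
Difference: |698 − 560| = 138.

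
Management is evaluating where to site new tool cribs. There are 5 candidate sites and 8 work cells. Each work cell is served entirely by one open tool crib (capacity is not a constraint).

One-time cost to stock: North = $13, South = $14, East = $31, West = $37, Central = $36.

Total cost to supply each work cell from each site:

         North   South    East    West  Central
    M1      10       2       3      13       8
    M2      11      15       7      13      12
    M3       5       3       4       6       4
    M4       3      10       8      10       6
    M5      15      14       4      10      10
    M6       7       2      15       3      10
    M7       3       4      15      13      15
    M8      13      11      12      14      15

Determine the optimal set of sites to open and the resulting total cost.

Open South only; minimum total cost 75.

For any fixed open set, each work cell goes to its cheapest open site; total = fixed + service.
{South}: M1→South 2, M2→South 15, M3→South 3, M4→South 10, M5→South 14, M6→South 2, M7→South 4, M8→South 11. Service 61; fixed 14; total 75.
{North, South}: service 49 + fixed 27 = 76
{North}: M1→North 10, M2→North 11, M3→North 5, M4→North 3, M5→North 15, M6→North 7, M7→North 3, M8→North 13. Service 67; fixed 13; total 80.
{North, South, East, West, Central}: M1→South 2, M2→East 7, M3→South 3, M4→North 3, M5→East 4, M6→South 2, M7→North 3, M8→South 11. Service 35; fixed 131; total 166.
No other subset beats 75.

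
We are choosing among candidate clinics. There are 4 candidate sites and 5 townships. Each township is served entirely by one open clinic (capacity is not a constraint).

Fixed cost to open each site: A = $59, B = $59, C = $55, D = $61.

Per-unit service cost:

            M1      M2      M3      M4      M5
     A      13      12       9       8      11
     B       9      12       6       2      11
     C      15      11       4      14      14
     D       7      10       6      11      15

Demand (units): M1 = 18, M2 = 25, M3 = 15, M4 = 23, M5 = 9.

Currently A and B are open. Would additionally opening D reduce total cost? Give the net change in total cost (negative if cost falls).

Current service cost with {A, B}: 697.
Adding D: each township re-picks its cheapest; new service cost 611, saving 86.
Extra fixed cost: 61. Net change = 61 − 86 = -25.
(Totals: 815 → 790.)

Yes — net change −25 (cost falls by 25).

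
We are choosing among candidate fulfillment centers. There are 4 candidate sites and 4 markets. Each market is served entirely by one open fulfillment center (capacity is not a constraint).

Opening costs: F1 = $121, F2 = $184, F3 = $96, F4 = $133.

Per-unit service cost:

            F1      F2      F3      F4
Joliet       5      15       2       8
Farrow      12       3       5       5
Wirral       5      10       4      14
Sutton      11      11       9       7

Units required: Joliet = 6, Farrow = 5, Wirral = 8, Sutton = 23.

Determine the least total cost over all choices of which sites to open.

For any fixed open set, each market goes to its cheapest open site; total = fixed + service.
{F3}: Joliet→F3 2·6=12, Farrow→F3 5·5=25, Wirral→F3 4·8=32, Sutton→F3 9·23=207. Service 276; fixed 96; total 372.
{F3, F4}: service 230 + fixed 229 = 459
{F4}: service 346 + fixed 133 = 479
{F1, F2, F3, F4}: Joliet→F3 2·6=12, Farrow→F2 3·5=15, Wirral→F3 4·8=32, Sutton→F4 7·23=161. Service 220; fixed 534; total 754.
No other subset beats 372.

Minimum total cost: 372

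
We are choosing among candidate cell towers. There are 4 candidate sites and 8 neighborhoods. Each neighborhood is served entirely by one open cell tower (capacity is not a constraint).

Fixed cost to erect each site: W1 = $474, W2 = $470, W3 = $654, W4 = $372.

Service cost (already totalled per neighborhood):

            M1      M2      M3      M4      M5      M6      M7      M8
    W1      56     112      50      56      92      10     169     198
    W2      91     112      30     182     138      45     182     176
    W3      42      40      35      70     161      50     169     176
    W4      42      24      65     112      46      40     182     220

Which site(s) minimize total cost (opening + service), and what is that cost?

Open W4 only; minimum total cost 1103.

For any fixed open set, each neighborhood goes to its cheapest open site; total = fixed + service.
{W4}: M1→W4 42, M2→W4 24, M3→W4 65, M4→W4 112, M5→W4 46, M6→W4 40, M7→W4 182, M8→W4 220. Service 731; fixed 372; total 1103.
{W1}: service 743 + fixed 474 = 1217
{W3}: service 743 + fixed 654 = 1397
{W1, W2, W3, W4}: service 553 + fixed 1970 = 2523
No other subset beats 1103.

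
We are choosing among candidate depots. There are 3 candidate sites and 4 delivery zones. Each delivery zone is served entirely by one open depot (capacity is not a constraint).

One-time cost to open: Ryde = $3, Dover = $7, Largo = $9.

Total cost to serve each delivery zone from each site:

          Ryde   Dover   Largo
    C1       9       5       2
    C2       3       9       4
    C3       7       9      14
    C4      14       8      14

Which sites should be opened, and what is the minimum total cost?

For any fixed open set, each delivery zone goes to its cheapest open site; total = fixed + service.
{Ryde, Dover}: C1→Dover 5, C2→Ryde 3, C3→Ryde 7, C4→Dover 8. Service 23; fixed 10; total 33.
{Ryde}: C1→Ryde 9, C2→Ryde 3, C3→Ryde 7, C4→Ryde 14. Service 33; fixed 3; total 36.
{Ryde, Largo}: service 26 + fixed 12 = 38
{Ryde, Dover, Largo}: C1→Largo 2, C2→Ryde 3, C3→Ryde 7, C4→Dover 8. Service 20; fixed 19; total 39.
(All 7 nonempty subsets were checked; Ryde and Dover is lowest.)

Open Ryde and Dover; minimum total cost 33.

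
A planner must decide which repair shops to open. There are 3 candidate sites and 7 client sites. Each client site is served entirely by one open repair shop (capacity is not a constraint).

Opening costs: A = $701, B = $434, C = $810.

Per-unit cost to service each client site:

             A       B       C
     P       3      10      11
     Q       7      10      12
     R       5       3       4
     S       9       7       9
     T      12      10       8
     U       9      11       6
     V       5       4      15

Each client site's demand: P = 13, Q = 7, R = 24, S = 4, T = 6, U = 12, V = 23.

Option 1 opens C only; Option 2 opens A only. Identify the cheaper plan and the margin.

Option 1: {C}: P→C 11·13=143, Q→C 12·7=84, R→C 4·24=96, S→C 9·4=36, T→C 8·6=48, U→C 6·12=72, V→C 15·23=345. Service 824; fixed 810; total 1634.
Option 2: {A}: P→A 3·13=39, Q→A 7·7=49, R→A 5·24=120, S→A 9·4=36, T→A 12·6=72, U→A 9·12=108, V→A 5·23=115. Service 539; fixed 701; total 1240.
Difference: |1634 − 1240| = 394.

Option 2 is cheaper by 394.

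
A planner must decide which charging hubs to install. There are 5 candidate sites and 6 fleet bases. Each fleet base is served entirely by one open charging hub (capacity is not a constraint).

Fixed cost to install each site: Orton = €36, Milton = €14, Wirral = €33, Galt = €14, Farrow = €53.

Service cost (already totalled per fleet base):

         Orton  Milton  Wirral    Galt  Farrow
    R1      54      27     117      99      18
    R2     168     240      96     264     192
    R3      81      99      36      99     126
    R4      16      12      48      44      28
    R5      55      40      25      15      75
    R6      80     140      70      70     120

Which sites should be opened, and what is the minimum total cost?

For any fixed open set, each fleet base goes to its cheapest open site; total = fixed + service.
{Milton, Wirral}: R1→Milton 27, R2→Wirral 96, R3→Wirral 36, R4→Milton 12, R5→Wirral 25, R6→Wirral 70. Service 266; fixed 47; total 313.
{Milton, Wirral, Galt}: service 256 + fixed 61 = 317
{Orton, Milton, Wirral}: service 266 + fixed 83 = 349
{Orton, Milton, Wirral, Galt, Farrow}: R1→Farrow 18, R2→Wirral 96, R3→Wirral 36, R4→Milton 12, R5→Galt 15, R6→Wirral 70. Service 247; fixed 150; total 397.
No other subset beats 313.

Open Milton and Wirral; minimum total cost 313.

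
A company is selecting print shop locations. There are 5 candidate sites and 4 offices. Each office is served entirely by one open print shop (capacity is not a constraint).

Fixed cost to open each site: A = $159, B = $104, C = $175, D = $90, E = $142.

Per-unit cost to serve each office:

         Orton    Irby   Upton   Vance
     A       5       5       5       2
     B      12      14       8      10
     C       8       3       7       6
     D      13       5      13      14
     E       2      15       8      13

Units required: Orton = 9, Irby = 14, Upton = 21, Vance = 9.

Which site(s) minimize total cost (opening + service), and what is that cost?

For any fixed open set, each office goes to its cheapest open site; total = fixed + service.
{A}: Orton→A 5·9=45, Irby→A 5·14=70, Upton→A 5·21=105, Vance→A 2·9=18. Service 238; fixed 159; total 397.
{A, D}: service 238 + fixed 249 = 487
{C}: service 315 + fixed 175 = 490
{A, B, C, D, E}: service 183 + fixed 670 = 853
No other subset beats 397.

Open A only; minimum total cost 397.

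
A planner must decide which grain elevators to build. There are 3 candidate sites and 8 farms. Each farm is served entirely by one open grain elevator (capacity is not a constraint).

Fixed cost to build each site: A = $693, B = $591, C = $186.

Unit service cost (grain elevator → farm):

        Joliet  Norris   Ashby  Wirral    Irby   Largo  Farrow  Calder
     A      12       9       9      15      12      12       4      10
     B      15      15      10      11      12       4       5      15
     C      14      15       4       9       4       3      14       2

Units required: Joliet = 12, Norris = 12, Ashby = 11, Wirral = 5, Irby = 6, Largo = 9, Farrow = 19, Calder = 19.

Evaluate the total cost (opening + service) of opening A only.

Each farm is assigned to its cheapest site among the open ones.
{A}: Joliet→A 12·12=144, Norris→A 9·12=108, Ashby→A 9·11=99, Wirral→A 15·5=75, Irby→A 12·6=72, Largo→A 12·9=108, Farrow→A 4·19=76, Calder→A 10·19=190. Service 872; fixed 693; total 1565.

Total cost: 1565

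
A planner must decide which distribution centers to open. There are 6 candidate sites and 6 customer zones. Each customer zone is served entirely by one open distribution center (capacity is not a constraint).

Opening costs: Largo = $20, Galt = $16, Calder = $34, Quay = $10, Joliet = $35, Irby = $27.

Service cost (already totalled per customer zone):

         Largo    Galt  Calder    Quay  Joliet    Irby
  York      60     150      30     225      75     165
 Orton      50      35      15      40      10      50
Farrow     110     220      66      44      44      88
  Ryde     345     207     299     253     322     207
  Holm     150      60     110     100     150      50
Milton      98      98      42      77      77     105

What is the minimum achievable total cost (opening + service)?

For any fixed open set, each customer zone goes to its cheapest open site; total = fixed + service.
{Galt, Calder, Quay}: York→Calder 30, Orton→Calder 15, Farrow→Quay 44, Ryde→Galt 207, Holm→Galt 60, Milton→Calder 42. Service 398; fixed 60; total 458.
{Calder, Quay, Irby}: service 388 + fixed 71 = 459
{Galt, Calder}: service 420 + fixed 50 = 470
{Largo, Galt, Calder, Quay, Joliet, Irby}: service 383 + fixed 142 = 525
No other subset beats 458.

Minimum total cost: 458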